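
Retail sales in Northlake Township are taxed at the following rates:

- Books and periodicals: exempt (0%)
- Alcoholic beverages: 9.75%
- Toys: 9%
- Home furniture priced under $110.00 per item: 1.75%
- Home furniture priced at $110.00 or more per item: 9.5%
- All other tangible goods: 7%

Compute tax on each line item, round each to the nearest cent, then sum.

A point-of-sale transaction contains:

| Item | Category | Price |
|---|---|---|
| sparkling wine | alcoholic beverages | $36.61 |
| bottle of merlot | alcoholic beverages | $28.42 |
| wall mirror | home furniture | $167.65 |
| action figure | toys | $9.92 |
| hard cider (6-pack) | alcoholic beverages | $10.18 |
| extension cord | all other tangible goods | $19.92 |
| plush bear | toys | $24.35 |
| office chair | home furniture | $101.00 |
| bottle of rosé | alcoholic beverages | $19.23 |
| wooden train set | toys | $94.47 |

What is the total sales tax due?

$39.87

Sparkling wine $36.61: alcoholic beverages → 9.75% → $3.57
Bottle of merlot $28.42: alcoholic beverages → 9.75% → $2.77
Wall mirror $167.65: home furniture, $110.00 or more → 9.5% → $15.93
Action figure $9.92: toys → 9% → $0.89
Hard cider (6-pack) $10.18: alcoholic beverages → 9.75% → $0.99
Extension cord $19.92: all other tangible goods → 7% → $1.39
Plush bear $24.35: toys → 9% → $2.19
Office chair $101.00: home furniture, under $110.00 → 1.75% → $1.77
Bottle of rosé $19.23: alcoholic beverages → 9.75% → $1.87
Wooden train set $94.47: toys → 9% → $8.50
Total tax = $3.57 + $2.77 + $15.93 + $0.89 + $0.99 + $1.39 + $2.19 + $1.77 + $1.87 + $8.50 = $39.87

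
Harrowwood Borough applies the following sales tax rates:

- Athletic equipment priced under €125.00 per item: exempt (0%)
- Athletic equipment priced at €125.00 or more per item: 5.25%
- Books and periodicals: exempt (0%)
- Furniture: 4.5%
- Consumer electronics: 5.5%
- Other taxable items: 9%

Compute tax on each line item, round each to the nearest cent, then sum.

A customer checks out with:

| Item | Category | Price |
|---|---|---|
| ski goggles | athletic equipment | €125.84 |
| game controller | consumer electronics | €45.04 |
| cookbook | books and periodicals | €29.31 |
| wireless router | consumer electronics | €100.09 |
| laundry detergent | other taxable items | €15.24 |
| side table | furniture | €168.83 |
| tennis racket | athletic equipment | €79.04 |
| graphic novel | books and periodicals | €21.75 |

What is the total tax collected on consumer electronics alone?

Game controller €45.04: consumer electronics → 5.5% → €2.48
Wireless router €100.09: consumer electronics → 5.5% → €5.50
Tax on consumer electronics = €2.48 + €5.50 = €7.98

€7.98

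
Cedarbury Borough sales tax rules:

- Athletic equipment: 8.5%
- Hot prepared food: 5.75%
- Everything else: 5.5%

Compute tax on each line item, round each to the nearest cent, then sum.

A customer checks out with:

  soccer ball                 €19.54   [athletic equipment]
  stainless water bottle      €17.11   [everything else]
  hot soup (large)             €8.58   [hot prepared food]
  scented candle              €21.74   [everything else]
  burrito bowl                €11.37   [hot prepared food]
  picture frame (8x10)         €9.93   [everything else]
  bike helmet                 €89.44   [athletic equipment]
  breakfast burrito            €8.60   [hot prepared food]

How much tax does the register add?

€13.58

Soccer ball €19.54: athletic equipment → 8.5% → €1.66
Stainless water bottle €17.11: everything else → 5.5% → €0.94
Hot soup (large) €8.58: hot prepared food → 5.75% → €0.49
Scented candle €21.74: everything else → 5.5% → €1.20
Burrito bowl €11.37: hot prepared food → 5.75% → €0.65
Picture frame (8x10) €9.93: everything else → 5.5% → €0.55
Bike helmet €89.44: athletic equipment → 8.5% → €7.60
Breakfast burrito €8.60: hot prepared food → 5.75% → €0.49
Total tax = €1.66 + €0.94 + €0.49 + €1.20 + €0.65 + €0.55 + €7.60 + €0.49 = €13.58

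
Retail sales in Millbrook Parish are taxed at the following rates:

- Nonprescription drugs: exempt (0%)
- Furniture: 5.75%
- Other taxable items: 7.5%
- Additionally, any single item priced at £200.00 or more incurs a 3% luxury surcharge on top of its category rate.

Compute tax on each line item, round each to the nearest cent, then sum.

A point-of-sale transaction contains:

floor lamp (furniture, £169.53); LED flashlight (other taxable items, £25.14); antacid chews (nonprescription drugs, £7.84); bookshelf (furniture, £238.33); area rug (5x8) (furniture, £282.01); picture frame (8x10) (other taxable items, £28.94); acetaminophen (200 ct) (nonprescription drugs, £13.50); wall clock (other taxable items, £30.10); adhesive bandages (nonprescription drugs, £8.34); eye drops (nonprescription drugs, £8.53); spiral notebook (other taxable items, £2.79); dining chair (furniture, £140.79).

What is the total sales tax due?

£69.91

Floor lamp £169.53: furniture → 5.75% → £9.75
LED flashlight £25.14: other taxable items → 7.5% → £1.89
Antacid chews £7.84: nonprescription drugs → 0% → £0.00
Bookshelf £238.33: furniture → 5.75% + 3% surcharge = 8.75% → £20.85
Area rug (5x8) £282.01: furniture → 5.75% + 3% surcharge = 8.75% → £24.68
Picture frame (8x10) £28.94: other taxable items → 7.5% → £2.17
Acetaminophen (200 ct) £13.50: nonprescription drugs → 0% → £0.00
Wall clock £30.10: other taxable items → 7.5% → £2.26
Adhesive bandages £8.34: nonprescription drugs → 0% → £0.00
Eye drops £8.53: nonprescription drugs → 0% → £0.00
Spiral notebook £2.79: other taxable items → 7.5% → £0.21
Dining chair £140.79: furniture → 5.75% → £8.10
Total tax = £9.75 + £1.89 + £20.85 + £24.68 + £2.17 + £2.26 + £0.21 + £8.10 = £69.91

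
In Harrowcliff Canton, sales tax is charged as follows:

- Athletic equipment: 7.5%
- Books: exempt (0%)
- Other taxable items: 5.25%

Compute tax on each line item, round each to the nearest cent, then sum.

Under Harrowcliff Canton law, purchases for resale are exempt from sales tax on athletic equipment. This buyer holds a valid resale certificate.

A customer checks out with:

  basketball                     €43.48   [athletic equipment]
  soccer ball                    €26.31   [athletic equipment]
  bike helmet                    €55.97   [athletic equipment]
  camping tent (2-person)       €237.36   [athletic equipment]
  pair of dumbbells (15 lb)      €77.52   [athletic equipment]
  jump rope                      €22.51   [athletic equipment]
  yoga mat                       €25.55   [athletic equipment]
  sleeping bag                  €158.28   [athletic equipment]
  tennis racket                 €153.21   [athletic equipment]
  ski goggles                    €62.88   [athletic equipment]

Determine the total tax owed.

€0.00

Basketball €43.48: athletic equipment, buyer-exempt → 0% → €0.00
Soccer ball €26.31: athletic equipment, buyer-exempt → 0% → €0.00
Bike helmet €55.97: athletic equipment, buyer-exempt → 0% → €0.00
Camping tent (2-person) €237.36: athletic equipment, buyer-exempt → 0% → €0.00
Pair of dumbbells (15 lb) €77.52: athletic equipment, buyer-exempt → 0% → €0.00
Jump rope €22.51: athletic equipment, buyer-exempt → 0% → €0.00
Yoga mat €25.55: athletic equipment, buyer-exempt → 0% → €0.00
Sleeping bag €158.28: athletic equipment, buyer-exempt → 0% → €0.00
Tennis racket €153.21: athletic equipment, buyer-exempt → 0% → €0.00
Ski goggles €62.88: athletic equipment, buyer-exempt → 0% → €0.00
Total tax = €0.00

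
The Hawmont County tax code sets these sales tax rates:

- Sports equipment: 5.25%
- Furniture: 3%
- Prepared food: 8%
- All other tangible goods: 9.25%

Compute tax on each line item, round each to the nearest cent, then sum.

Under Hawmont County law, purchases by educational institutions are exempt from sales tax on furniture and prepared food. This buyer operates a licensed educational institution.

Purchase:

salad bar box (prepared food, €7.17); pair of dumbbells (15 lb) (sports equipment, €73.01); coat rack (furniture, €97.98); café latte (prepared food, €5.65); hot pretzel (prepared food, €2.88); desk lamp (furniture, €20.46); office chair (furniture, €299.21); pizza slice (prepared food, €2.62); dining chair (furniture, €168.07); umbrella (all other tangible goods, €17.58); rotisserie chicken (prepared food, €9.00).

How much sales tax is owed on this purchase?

€5.46

Salad bar box €7.17: prepared food, buyer-exempt → 0% → €0.00
Pair of dumbbells (15 lb) €73.01: sports equipment → 5.25% → €3.83
Coat rack €97.98: furniture, buyer-exempt → 0% → €0.00
Café latte €5.65: prepared food, buyer-exempt → 0% → €0.00
Hot pretzel €2.88: prepared food, buyer-exempt → 0% → €0.00
Desk lamp €20.46: furniture, buyer-exempt → 0% → €0.00
Office chair €299.21: furniture, buyer-exempt → 0% → €0.00
Pizza slice €2.62: prepared food, buyer-exempt → 0% → €0.00
Dining chair €168.07: furniture, buyer-exempt → 0% → €0.00
Umbrella €17.58: all other tangible goods → 9.25% → €1.63
Rotisserie chicken €9.00: prepared food, buyer-exempt → 0% → €0.00
Total tax = €3.83 + €1.63 = €5.46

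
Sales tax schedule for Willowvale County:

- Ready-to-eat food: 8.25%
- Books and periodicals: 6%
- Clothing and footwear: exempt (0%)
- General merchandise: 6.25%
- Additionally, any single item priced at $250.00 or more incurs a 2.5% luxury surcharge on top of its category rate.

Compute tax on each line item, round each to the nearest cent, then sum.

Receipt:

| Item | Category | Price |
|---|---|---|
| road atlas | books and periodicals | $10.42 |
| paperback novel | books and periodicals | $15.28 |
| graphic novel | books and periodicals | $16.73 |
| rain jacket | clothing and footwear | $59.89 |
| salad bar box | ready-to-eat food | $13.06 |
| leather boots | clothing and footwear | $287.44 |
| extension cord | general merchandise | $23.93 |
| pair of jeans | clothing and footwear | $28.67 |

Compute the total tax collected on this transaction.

$12.32

Road atlas $10.42: books and periodicals → 6% → $0.63
Paperback novel $15.28: books and periodicals → 6% → $0.92
Graphic novel $16.73: books and periodicals → 6% → $1.00
Rain jacket $59.89: clothing and footwear → 0% → $0.00
Salad bar box $13.06: ready-to-eat food → 8.25% → $1.08
Leather boots $287.44: clothing and footwear → 0% + 2.5% surcharge = 2.5% → $7.19
Extension cord $23.93: general merchandise → 6.25% → $1.50
Pair of jeans $28.67: clothing and footwear → 0% → $0.00
Total tax = $0.63 + $0.92 + $1.00 + $1.08 + $7.19 + $1.50 = $12.32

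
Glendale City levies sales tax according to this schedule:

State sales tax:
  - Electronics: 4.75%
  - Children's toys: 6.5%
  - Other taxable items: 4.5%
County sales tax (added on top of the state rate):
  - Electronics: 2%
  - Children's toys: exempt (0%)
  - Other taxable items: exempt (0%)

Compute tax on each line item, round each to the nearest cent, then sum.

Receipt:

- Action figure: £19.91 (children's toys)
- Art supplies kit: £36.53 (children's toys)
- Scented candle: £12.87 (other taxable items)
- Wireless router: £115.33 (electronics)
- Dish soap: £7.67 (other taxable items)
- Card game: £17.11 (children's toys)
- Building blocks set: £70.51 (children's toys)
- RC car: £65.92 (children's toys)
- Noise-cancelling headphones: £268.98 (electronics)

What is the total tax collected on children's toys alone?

Action figure £19.91: children's toys → 6.5% + 0% county = 6.5% → £1.29
Art supplies kit £36.53: children's toys → 6.5% + 0% county = 6.5% → £2.37
Card game £17.11: children's toys → 6.5% + 0% county = 6.5% → £1.11
Building blocks set £70.51: children's toys → 6.5% + 0% county = 6.5% → £4.58
RC car £65.92: children's toys → 6.5% + 0% county = 6.5% → £4.28
Tax on children's toys = £1.29 + £2.37 + £1.11 + £4.58 + £4.28 = £13.63

£13.63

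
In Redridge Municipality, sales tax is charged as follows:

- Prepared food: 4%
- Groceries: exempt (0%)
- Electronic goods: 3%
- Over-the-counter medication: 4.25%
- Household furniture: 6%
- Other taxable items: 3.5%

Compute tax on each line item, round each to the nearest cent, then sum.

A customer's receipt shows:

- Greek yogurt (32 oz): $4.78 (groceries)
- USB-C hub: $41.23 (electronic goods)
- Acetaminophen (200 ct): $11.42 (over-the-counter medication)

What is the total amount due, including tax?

Greek yogurt (32 oz) $4.78: groceries → 0% → $0.00
USB-C hub $41.23: electronic goods → 3% → $1.24
Acetaminophen (200 ct) $11.42: over-the-counter medication → 4.25% → $0.49
Subtotal = $57.43; tax = $1.73; total due = $59.16

$59.16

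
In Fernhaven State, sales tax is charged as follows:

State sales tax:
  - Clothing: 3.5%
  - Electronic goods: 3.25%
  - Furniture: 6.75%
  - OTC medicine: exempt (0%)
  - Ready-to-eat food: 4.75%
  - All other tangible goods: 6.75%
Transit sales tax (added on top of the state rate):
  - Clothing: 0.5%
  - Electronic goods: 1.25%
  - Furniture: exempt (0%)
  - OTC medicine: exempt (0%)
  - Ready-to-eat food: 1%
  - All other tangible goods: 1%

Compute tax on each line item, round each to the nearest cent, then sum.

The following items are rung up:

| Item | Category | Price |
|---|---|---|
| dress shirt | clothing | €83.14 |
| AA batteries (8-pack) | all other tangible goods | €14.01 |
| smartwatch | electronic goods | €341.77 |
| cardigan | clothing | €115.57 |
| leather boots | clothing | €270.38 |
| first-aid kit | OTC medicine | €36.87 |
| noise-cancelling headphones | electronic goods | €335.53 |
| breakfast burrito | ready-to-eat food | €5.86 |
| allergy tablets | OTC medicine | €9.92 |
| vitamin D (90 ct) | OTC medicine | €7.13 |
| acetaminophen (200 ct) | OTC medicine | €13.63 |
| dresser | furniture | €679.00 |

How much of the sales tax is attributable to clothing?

€18.77

Dress shirt €83.14: clothing → 3.5% + 0.5% transit = 4% → €3.33
Cardigan €115.57: clothing → 3.5% + 0.5% transit = 4% → €4.62
Leather boots €270.38: clothing → 3.5% + 0.5% transit = 4% → €10.82
Tax on clothing = €3.33 + €4.62 + €10.82 = €18.77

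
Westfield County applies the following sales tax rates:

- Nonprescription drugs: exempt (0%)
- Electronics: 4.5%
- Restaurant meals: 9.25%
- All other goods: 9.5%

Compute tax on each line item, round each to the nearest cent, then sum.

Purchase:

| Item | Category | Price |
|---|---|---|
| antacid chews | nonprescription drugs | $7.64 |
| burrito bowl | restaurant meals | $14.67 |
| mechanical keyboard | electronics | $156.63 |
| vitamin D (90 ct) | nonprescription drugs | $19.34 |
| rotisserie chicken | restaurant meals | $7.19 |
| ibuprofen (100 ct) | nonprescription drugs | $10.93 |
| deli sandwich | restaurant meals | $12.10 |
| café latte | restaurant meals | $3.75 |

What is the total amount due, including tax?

Antacid chews $7.64: nonprescription drugs → 0% → $0.00
Burrito bowl $14.67: restaurant meals → 9.25% → $1.36
Mechanical keyboard $156.63: electronics → 4.5% → $7.05
Vitamin D (90 ct) $19.34: nonprescription drugs → 0% → $0.00
Rotisserie chicken $7.19: restaurant meals → 9.25% → $0.67
Ibuprofen (100 ct) $10.93: nonprescription drugs → 0% → $0.00
Deli sandwich $12.10: restaurant meals → 9.25% → $1.12
Café latte $3.75: restaurant meals → 9.25% → $0.35
Subtotal = $232.25; tax = $10.55; total due = $242.80

$242.80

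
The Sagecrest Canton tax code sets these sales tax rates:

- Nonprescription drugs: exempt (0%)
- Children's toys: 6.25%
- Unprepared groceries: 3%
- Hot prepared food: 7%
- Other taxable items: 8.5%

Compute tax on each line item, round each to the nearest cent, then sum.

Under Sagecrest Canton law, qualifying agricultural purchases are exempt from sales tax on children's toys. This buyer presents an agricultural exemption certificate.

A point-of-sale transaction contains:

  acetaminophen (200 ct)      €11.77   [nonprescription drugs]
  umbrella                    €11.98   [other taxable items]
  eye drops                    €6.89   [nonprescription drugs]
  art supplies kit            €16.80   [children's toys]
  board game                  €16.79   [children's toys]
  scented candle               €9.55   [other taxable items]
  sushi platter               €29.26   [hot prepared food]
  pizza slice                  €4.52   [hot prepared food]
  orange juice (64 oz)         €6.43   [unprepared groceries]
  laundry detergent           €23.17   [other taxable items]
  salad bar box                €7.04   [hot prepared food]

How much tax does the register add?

€6.85

Acetaminophen (200 ct) €11.77: nonprescription drugs → 0% → €0.00
Umbrella €11.98: other taxable items → 8.5% → €1.02
Eye drops €6.89: nonprescription drugs → 0% → €0.00
Art supplies kit €16.80: children's toys, buyer-exempt → 0% → €0.00
Board game €16.79: children's toys, buyer-exempt → 0% → €0.00
Scented candle €9.55: other taxable items → 8.5% → €0.81
Sushi platter €29.26: hot prepared food → 7% → €2.05
Pizza slice €4.52: hot prepared food → 7% → €0.32
Orange juice (64 oz) €6.43: unprepared groceries → 3% → €0.19
Laundry detergent €23.17: other taxable items → 8.5% → €1.97
Salad bar box €7.04: hot prepared food → 7% → €0.49
Total tax = €1.02 + €0.81 + €2.05 + €0.32 + €0.19 + €1.97 + €0.49 = €6.85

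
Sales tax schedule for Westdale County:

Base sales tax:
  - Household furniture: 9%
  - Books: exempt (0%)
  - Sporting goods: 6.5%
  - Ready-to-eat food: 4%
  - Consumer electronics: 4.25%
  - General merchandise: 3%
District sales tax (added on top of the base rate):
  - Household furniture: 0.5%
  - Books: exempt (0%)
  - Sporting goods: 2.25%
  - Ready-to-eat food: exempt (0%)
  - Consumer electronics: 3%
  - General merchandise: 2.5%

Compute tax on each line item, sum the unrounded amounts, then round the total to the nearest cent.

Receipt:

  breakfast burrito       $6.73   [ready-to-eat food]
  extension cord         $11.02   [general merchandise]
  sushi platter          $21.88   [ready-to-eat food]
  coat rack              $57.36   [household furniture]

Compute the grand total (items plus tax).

$104.19

Breakfast burrito $6.73: ready-to-eat food → 4% + 0% district = 4% → $0.2692
Extension cord $11.02: general merchandise → 3% + 2.5% district = 5.5% → $0.6061
Sushi platter $21.88: ready-to-eat food → 4% + 0% district = 4% → $0.8752
Coat rack $57.36: household furniture → 9% + 0.5% district = 9.5% → $5.4492
Subtotal = $96.99; unrounded tax = $7.1997 → $7.20; total due = $104.19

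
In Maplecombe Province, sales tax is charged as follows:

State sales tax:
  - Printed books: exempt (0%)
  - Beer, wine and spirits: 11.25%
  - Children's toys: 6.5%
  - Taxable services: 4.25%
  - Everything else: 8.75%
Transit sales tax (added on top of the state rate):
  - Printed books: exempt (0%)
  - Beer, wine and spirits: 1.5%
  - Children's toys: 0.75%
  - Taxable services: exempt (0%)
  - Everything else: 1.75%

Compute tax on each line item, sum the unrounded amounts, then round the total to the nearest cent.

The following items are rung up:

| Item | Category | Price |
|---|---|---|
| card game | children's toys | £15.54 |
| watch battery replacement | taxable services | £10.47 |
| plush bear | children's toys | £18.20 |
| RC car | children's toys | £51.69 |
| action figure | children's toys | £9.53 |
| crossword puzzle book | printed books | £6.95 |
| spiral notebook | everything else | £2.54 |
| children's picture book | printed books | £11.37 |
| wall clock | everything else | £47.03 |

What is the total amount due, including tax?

£185.85

Card game £15.54: children's toys → 6.5% + 0.75% transit = 7.25% → £1.12665
Watch battery replacement £10.47: taxable services → 4.25% + 0% transit = 4.25% → £0.444975
Plush bear £18.20: children's toys → 6.5% + 0.75% transit = 7.25% → £1.3195
RC car £51.69: children's toys → 6.5% + 0.75% transit = 7.25% → £3.747525
Action figure £9.53: children's toys → 6.5% + 0.75% transit = 7.25% → £0.690925
Crossword puzzle book £6.95: printed books → 0% + 0% transit = 0% → £0.00
Spiral notebook £2.54: everything else → 8.75% + 1.75% transit = 10.5% → £0.2667
Children's picture book £11.37: printed books → 0% + 0% transit = 0% → £0.00
Wall clock £47.03: everything else → 8.75% + 1.75% transit = 10.5% → £4.93815
Subtotal = £173.32; unrounded tax = £12.534425 → £12.53; total due = £185.85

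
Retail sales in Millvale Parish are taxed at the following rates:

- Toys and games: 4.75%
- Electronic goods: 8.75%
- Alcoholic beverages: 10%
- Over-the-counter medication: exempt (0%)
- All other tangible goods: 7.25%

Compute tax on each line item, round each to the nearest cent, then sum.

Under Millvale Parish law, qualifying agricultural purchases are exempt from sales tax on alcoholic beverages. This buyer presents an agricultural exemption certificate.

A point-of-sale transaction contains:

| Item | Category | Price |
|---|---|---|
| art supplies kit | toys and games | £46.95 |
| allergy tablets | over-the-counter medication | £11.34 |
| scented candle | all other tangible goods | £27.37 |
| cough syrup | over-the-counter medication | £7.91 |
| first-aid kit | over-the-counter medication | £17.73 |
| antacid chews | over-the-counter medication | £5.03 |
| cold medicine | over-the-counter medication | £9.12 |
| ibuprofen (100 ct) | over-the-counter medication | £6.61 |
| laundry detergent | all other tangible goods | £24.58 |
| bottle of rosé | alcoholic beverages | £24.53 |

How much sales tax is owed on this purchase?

£5.99

Art supplies kit £46.95: toys and games → 4.75% → £2.23
Allergy tablets £11.34: over-the-counter medication → 0% → £0.00
Scented candle £27.37: all other tangible goods → 7.25% → £1.98
Cough syrup £7.91: over-the-counter medication → 0% → £0.00
First-aid kit £17.73: over-the-counter medication → 0% → £0.00
Antacid chews £5.03: over-the-counter medication → 0% → £0.00
Cold medicine £9.12: over-the-counter medication → 0% → £0.00
Ibuprofen (100 ct) £6.61: over-the-counter medication → 0% → £0.00
Laundry detergent £24.58: all other tangible goods → 7.25% → £1.78
Bottle of rosé £24.53: alcoholic beverages, buyer-exempt → 0% → £0.00
Total tax = £2.23 + £1.98 + £1.78 = £5.99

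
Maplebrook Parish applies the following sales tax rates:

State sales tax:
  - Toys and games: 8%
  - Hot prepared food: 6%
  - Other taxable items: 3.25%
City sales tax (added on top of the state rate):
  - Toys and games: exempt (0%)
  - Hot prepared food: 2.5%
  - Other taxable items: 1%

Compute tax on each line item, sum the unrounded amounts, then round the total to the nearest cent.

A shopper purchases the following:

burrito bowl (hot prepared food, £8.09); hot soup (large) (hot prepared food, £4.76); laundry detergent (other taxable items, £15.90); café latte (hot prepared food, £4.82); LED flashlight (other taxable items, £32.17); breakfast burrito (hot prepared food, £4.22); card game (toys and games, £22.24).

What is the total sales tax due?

£5.68

Burrito bowl £8.09: hot prepared food → 6% + 2.5% city = 8.5% → £0.68765
Hot soup (large) £4.76: hot prepared food → 6% + 2.5% city = 8.5% → £0.4046
Laundry detergent £15.90: other taxable items → 3.25% + 1% city = 4.25% → £0.67575
Café latte £4.82: hot prepared food → 6% + 2.5% city = 8.5% → £0.4097
LED flashlight £32.17: other taxable items → 3.25% + 1% city = 4.25% → £1.367225
Breakfast burrito £4.22: hot prepared food → 6% + 2.5% city = 8.5% → £0.3587
Card game £22.24: toys and games → 8% + 0% city = 8% → £1.7792
Unrounded tax sum = £5.682825 → £5.68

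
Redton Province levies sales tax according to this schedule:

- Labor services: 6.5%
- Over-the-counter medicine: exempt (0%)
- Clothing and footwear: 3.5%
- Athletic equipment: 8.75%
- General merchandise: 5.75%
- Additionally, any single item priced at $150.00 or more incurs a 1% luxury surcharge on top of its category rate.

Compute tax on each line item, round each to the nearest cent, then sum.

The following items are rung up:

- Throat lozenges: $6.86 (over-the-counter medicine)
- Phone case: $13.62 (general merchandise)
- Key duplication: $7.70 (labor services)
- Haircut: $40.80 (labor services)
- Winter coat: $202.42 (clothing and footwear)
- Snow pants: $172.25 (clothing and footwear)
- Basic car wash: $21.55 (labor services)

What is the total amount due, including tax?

$487.39

Throat lozenges $6.86: over-the-counter medicine → 0% → $0.00
Phone case $13.62: general merchandise → 5.75% → $0.78
Key duplication $7.70: labor services → 6.5% → $0.50
Haircut $40.80: labor services → 6.5% → $2.65
Winter coat $202.42: clothing and footwear → 3.5% + 1% surcharge = 4.5% → $9.11
Snow pants $172.25: clothing and footwear → 3.5% + 1% surcharge = 4.5% → $7.75
Basic car wash $21.55: labor services → 6.5% → $1.40
Subtotal = $465.20; tax = $22.19; total due = $487.39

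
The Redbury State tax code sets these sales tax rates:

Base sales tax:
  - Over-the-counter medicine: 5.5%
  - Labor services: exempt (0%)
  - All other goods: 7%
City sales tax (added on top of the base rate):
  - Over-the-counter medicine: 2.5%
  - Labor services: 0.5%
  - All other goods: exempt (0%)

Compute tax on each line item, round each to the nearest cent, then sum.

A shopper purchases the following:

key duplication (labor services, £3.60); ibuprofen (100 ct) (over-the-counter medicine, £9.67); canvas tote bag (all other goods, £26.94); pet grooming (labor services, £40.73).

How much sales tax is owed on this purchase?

Key duplication £3.60: labor services → 0% + 0.5% city = 0.5% → £0.02
Ibuprofen (100 ct) £9.67: over-the-counter medicine → 5.5% + 2.5% city = 8% → £0.77
Canvas tote bag £26.94: all other goods → 7% + 0% city = 7% → £1.89
Pet grooming £40.73: labor services → 0% + 0.5% city = 0.5% → £0.20
Total tax = £0.02 + £0.77 + £1.89 + £0.20 = £2.88

£2.88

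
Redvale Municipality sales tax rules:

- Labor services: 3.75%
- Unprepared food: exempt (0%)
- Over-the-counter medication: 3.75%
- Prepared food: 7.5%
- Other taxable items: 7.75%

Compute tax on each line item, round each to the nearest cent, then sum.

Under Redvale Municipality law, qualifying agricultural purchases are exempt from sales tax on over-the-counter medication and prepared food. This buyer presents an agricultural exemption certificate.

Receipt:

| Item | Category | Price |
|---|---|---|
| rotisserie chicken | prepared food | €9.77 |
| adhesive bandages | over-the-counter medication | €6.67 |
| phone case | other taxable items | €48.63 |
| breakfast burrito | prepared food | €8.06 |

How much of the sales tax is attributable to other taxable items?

€3.77

Phone case €48.63: other taxable items → 7.75% → €3.77
Tax on other taxable items = €3.77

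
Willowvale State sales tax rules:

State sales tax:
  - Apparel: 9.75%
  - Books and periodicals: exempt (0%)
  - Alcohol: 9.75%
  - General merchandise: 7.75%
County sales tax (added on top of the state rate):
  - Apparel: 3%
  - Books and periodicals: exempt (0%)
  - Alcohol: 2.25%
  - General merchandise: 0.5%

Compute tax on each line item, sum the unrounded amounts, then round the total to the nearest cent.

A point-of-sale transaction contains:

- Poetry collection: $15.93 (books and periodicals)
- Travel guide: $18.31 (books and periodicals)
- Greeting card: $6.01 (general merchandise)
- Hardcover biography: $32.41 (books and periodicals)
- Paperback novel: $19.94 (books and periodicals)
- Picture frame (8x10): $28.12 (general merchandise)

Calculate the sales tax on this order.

$2.82

Poetry collection $15.93: books and periodicals → 0% + 0% county = 0% → $0.00
Travel guide $18.31: books and periodicals → 0% + 0% county = 0% → $0.00
Greeting card $6.01: general merchandise → 7.75% + 0.5% county = 8.25% → $0.495825
Hardcover biography $32.41: books and periodicals → 0% + 0% county = 0% → $0.00
Paperback novel $19.94: books and periodicals → 0% + 0% county = 0% → $0.00
Picture frame (8x10) $28.12: general merchandise → 7.75% + 0.5% county = 8.25% → $2.3199
Unrounded tax sum = $2.815725 → $2.82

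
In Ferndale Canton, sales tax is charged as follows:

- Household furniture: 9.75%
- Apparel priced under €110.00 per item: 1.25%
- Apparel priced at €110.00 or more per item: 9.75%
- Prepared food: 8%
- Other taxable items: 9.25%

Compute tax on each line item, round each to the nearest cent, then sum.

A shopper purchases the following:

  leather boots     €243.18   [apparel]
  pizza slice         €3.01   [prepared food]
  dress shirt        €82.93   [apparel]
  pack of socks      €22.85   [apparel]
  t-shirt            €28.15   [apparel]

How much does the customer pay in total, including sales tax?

€405.75

Leather boots €243.18: apparel, €110.00 or more → 9.75% → €23.71
Pizza slice €3.01: prepared food → 8% → €0.24
Dress shirt €82.93: apparel, under €110.00 → 1.25% → €1.04
Pack of socks €22.85: apparel, under €110.00 → 1.25% → €0.29
T-shirt €28.15: apparel, under €110.00 → 1.25% → €0.35
Subtotal = €380.12; tax = €25.63; total due = €405.75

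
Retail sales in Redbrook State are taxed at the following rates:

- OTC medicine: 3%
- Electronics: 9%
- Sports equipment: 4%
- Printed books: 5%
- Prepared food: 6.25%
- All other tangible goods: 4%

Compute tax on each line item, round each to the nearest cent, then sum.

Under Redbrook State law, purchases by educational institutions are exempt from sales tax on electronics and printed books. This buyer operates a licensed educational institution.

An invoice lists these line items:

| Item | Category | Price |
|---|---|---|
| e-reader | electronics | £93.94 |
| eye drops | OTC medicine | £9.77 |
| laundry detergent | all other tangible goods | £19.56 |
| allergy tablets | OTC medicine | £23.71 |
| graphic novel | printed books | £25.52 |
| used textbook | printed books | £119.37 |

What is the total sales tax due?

£1.78

E-reader £93.94: electronics, buyer-exempt → 0% → £0.00
Eye drops £9.77: OTC medicine → 3% → £0.29
Laundry detergent £19.56: all other tangible goods → 4% → £0.78
Allergy tablets £23.71: OTC medicine → 3% → £0.71
Graphic novel £25.52: printed books, buyer-exempt → 0% → £0.00
Used textbook £119.37: printed books, buyer-exempt → 0% → £0.00
Total tax = £0.29 + £0.78 + £0.71 = £1.78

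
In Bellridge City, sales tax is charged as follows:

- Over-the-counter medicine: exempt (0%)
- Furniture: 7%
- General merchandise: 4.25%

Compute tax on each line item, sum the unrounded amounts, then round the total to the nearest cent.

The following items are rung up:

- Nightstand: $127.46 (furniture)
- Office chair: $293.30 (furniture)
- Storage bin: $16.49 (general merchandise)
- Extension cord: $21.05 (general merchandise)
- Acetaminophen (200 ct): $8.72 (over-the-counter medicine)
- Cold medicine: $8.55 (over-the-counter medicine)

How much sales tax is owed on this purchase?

Nightstand $127.46: furniture → 7% → $8.9222
Office chair $293.30: furniture → 7% → $20.531
Storage bin $16.49: general merchandise → 4.25% → $0.700825
Extension cord $21.05: general merchandise → 4.25% → $0.894625
Acetaminophen (200 ct) $8.72: over-the-counter medicine → 0% → $0.00
Cold medicine $8.55: over-the-counter medicine → 0% → $0.00
Unrounded tax sum = $31.04865 → $31.05

$31.05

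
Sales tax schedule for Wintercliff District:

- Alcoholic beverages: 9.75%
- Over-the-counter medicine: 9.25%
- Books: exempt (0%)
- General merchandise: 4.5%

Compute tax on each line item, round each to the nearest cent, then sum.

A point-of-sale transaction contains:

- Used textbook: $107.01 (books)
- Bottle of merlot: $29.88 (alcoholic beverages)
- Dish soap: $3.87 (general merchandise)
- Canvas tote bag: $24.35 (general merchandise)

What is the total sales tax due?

Used textbook $107.01: books → 0% → $0.00
Bottle of merlot $29.88: alcoholic beverages → 9.75% → $2.91
Dish soap $3.87: general merchandise → 4.5% → $0.17
Canvas tote bag $24.35: general merchandise → 4.5% → $1.10
Total tax = $2.91 + $0.17 + $1.10 = $4.18

$4.18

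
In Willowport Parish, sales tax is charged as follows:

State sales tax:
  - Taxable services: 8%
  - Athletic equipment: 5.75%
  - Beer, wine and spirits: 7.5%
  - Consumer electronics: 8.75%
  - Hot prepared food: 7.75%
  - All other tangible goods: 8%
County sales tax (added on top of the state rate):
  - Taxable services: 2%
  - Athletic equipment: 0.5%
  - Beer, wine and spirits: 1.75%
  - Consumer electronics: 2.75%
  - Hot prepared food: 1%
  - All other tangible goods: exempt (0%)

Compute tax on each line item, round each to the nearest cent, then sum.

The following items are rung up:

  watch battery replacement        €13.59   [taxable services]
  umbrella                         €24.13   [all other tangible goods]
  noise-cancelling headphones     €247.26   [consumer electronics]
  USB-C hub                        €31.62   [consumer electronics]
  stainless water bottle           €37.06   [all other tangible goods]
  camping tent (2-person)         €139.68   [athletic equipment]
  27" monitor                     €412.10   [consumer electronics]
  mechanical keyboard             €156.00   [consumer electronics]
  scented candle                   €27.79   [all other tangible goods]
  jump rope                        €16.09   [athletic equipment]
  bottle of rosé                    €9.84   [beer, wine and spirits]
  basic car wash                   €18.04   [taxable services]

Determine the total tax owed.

Watch battery replacement €13.59: taxable services → 8% + 2% county = 10% → €1.36
Umbrella €24.13: all other tangible goods → 8% + 0% county = 8% → €1.93
Noise-cancelling headphones €247.26: consumer electronics → 8.75% + 2.75% county = 11.5% → €28.43
USB-C hub €31.62: consumer electronics → 8.75% + 2.75% county = 11.5% → €3.64
Stainless water bottle €37.06: all other tangible goods → 8% + 0% county = 8% → €2.96
Camping tent (2-person) €139.68: athletic equipment → 5.75% + 0.5% county = 6.25% → €8.73
27" monitor €412.10: consumer electronics → 8.75% + 2.75% county = 11.5% → €47.39
Mechanical keyboard €156.00: consumer electronics → 8.75% + 2.75% county = 11.5% → €17.94
Scented candle €27.79: all other tangible goods → 8% + 0% county = 8% → €2.22
Jump rope €16.09: athletic equipment → 5.75% + 0.5% county = 6.25% → €1.01
Bottle of rosé €9.84: beer, wine and spirits → 7.5% + 1.75% county = 9.25% → €0.91
Basic car wash €18.04: taxable services → 8% + 2% county = 10% → €1.80
Total tax = €1.36 + €1.93 + €28.43 + €3.64 + €2.96 + €8.73 + €47.39 + €17.94 + €2.22 + €1.01 + €0.91 + €1.80 = €118.32

€118.32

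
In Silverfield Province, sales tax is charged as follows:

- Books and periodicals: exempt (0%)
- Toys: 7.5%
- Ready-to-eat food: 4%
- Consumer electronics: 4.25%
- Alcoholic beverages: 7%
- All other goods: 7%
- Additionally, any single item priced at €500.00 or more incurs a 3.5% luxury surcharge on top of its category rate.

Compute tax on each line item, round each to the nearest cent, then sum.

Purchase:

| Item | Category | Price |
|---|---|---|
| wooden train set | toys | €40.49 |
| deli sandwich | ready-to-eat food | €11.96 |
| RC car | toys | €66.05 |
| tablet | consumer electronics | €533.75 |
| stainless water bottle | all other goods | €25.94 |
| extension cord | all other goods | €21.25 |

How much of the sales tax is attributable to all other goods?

Stainless water bottle €25.94: all other goods → 7% → €1.82
Extension cord €21.25: all other goods → 7% → €1.49
Tax on all other goods = €1.82 + €1.49 = €3.31

€3.31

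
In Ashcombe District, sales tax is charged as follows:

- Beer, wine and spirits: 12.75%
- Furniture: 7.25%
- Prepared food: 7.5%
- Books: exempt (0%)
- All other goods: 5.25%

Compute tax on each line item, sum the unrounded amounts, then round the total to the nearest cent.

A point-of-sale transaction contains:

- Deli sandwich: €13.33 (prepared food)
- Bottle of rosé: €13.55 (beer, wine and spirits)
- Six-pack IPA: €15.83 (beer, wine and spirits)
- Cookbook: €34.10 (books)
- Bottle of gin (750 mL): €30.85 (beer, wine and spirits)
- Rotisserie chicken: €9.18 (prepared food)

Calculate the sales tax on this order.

Deli sandwich €13.33: prepared food → 7.5% → €0.99975
Bottle of rosé €13.55: beer, wine and spirits → 12.75% → €1.727625
Six-pack IPA €15.83: beer, wine and spirits → 12.75% → €2.018325
Cookbook €34.10: books → 0% → €0.00
Bottle of gin (750 mL) €30.85: beer, wine and spirits → 12.75% → €3.933375
Rotisserie chicken €9.18: prepared food → 7.5% → €0.6885
Unrounded tax sum = €9.367575 → €9.37

€9.37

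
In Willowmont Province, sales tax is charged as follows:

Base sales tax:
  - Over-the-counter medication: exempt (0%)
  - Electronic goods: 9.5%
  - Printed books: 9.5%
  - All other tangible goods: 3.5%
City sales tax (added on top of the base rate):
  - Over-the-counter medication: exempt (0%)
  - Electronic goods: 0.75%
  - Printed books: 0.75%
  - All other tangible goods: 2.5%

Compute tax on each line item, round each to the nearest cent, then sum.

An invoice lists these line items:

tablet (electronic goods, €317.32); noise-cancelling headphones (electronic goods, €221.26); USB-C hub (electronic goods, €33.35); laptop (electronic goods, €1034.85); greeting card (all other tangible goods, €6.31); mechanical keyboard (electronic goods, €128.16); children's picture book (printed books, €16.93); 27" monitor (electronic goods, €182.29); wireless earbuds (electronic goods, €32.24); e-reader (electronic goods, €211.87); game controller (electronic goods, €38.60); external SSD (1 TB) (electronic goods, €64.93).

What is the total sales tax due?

Tablet €317.32: electronic goods → 9.5% + 0.75% city = 10.25% → €32.53
Noise-cancelling headphones €221.26: electronic goods → 9.5% + 0.75% city = 10.25% → €22.68
USB-C hub €33.35: electronic goods → 9.5% + 0.75% city = 10.25% → €3.42
Laptop €1034.85: electronic goods → 9.5% + 0.75% city = 10.25% → €106.07
Greeting card €6.31: all other tangible goods → 3.5% + 2.5% city = 6% → €0.38
Mechanical keyboard €128.16: electronic goods → 9.5% + 0.75% city = 10.25% → €13.14
Children's picture book €16.93: printed books → 9.5% + 0.75% city = 10.25% → €1.74
27" monitor €182.29: electronic goods → 9.5% + 0.75% city = 10.25% → €18.68
Wireless earbuds €32.24: electronic goods → 9.5% + 0.75% city = 10.25% → €3.30
E-reader €211.87: electronic goods → 9.5% + 0.75% city = 10.25% → €21.72
Game controller €38.60: electronic goods → 9.5% + 0.75% city = 10.25% → €3.96
External SSD (1 TB) €64.93: electronic goods → 9.5% + 0.75% city = 10.25% → €6.66
Total tax = €32.53 + €22.68 + €3.42 + €106.07 + €0.38 + €13.14 + €1.74 + €18.68 + €3.30 + €21.72 + €3.96 + €6.66 = €234.28

€234.28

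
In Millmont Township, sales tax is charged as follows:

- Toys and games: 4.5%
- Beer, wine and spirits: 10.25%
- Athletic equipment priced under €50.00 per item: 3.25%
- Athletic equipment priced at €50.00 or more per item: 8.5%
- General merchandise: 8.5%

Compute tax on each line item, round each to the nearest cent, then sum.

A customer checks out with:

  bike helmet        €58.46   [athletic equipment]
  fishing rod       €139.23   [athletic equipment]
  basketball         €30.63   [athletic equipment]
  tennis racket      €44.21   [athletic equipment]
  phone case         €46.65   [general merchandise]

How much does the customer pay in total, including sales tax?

Bike helmet €58.46: athletic equipment, €50.00 or more → 8.5% → €4.97
Fishing rod €139.23: athletic equipment, €50.00 or more → 8.5% → €11.83
Basketball €30.63: athletic equipment, under €50.00 → 3.25% → €1.00
Tennis racket €44.21: athletic equipment, under €50.00 → 3.25% → €1.44
Phone case €46.65: general merchandise → 8.5% → €3.97
Subtotal = €319.18; tax = €23.21; total due = €342.39

€342.39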